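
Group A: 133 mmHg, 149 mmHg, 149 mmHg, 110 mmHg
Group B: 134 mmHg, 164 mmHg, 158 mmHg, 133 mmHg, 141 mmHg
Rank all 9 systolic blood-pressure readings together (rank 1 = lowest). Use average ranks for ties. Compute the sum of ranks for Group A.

16.5

Sorted (ascending): 110, 133, 133, 134, 141, 149, 149, 158, 164
The 2 values of 133 occupy positions 2–3 → average rank (2+3)/2 = 2.5.
The 2 values of 149 occupy positions 6–7 → average rank (6+7)/2 = 6.5.
Group A values → pooled ranks: 133→2.5, 149→6.5, 149→6.5, 110→1
Rank sum = 2.5 + 6.5 + 6.5 + 1 = 16.5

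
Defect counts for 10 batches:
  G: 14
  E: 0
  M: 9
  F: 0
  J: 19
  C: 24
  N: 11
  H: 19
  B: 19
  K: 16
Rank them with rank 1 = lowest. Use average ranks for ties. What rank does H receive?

Sorted (ascending): 0, 0, 9, 11, 14, 16, 19, 19, 19, 24
The 2 values of 0 occupy positions 1–2 → average rank (1+2)/2 = 1.5.
The 3 values of 19 occupy positions 7–9 → average rank 8.
H has value 19 → rank 8.

8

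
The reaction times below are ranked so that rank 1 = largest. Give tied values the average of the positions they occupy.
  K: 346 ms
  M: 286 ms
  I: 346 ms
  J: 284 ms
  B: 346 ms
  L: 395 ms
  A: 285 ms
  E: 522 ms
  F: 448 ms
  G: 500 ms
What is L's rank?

4

Sorted (descending): 522, 500, 448, 395, 346, 346, 346, 286, 285, 284
The 3 values of 346 occupy positions 5–7 → average rank 6.
L has value 395 ms → rank 4.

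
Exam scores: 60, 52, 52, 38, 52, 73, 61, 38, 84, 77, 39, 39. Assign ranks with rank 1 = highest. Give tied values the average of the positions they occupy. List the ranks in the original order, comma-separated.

Sorted (descending): 84, 77, 73, 61, 60, 52, 52, 52, 39, 39, 38, 38
The 3 values of 52 occupy positions 6–8 → average rank 7.
The 2 values of 39 occupy positions 9–10 → average rank (9+10)/2 = 9.5.
The 2 values of 38 occupy positions 11–12 → average rank (11+12)/2 = 11.5.

5, 7, 7, 11.5, 7, 3, 4, 11.5, 1, 2, 9.5, 9.5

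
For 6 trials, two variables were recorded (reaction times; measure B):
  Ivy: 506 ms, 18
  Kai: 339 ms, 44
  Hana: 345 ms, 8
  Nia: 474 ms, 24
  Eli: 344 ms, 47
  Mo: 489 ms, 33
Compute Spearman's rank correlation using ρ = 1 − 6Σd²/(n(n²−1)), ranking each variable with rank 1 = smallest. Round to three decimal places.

-0.543

Ranks of variable 1: 6, 1, 3, 4, 2, 5
Ranks of variable 2: 2, 5, 1, 3, 6, 4
d = r₁ − r₂: 4, -4, 2, 1, -4, 1
d²: 16, 16, 4, 1, 16, 1; Σd² = 54
ρ = 1 − 6·54/(6·35) = 1 − 324/210 = -0.543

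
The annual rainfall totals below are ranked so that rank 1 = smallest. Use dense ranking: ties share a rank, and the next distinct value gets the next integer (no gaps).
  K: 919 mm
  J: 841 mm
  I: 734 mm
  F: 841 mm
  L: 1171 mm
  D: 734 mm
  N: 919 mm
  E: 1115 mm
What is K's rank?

3

Sorted (ascending): 734, 734, 841, 841, 919, 919, 1115, 1171
The 2 values of 734 share dense rank 1.
The 2 values of 841 share dense rank 2.
The 2 values of 919 share dense rank 3.
Remaining distinct values take the next consecutive integers.
K has value 919 mm → rank 3.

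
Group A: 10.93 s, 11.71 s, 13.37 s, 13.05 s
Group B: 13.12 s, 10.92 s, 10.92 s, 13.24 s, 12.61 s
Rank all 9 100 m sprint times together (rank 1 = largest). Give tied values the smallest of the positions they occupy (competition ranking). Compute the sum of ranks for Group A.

18

Sorted (descending): 13.37, 13.24, 13.12, 13.05, 12.61, 11.71, 10.93, 10.92, 10.92
The 2 values of 10.92 occupy positions 8–9 → each gets rank 8.
Group A values → pooled ranks: 10.93→7, 11.71→6, 13.37→1, 13.05→4
Rank sum = 7 + 6 + 1 + 4 = 18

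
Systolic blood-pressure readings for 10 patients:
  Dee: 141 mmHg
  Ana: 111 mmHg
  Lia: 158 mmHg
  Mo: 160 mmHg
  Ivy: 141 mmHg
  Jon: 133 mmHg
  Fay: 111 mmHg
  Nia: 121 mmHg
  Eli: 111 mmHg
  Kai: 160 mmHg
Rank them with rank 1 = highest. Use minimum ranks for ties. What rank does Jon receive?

Sorted (descending): 160, 160, 158, 141, 141, 133, 121, 111, 111, 111
The 2 values of 160 occupy positions 1–2 → each gets rank 1.
The 2 values of 141 occupy positions 4–5 → each gets rank 4.
The 3 values of 111 occupy positions 8–10 → each gets rank 8.
Jon has value 133 mmHg → rank 6.

6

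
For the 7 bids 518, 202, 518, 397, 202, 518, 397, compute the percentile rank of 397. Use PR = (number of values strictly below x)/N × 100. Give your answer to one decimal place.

N = 7.
Strictly below 397: 2. Equal to 397: 2.
PR = 2/7 × 100 = 28.6

28.6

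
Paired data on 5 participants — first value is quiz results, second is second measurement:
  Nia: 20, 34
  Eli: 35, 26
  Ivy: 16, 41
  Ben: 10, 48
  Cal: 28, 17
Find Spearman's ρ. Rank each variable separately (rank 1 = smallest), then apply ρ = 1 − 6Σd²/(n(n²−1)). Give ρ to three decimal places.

Ranks of variable 1: 3, 5, 2, 1, 4
Ranks of variable 2: 3, 2, 4, 5, 1
d = r₁ − r₂: 0, 3, -2, -4, 3
d²: 0, 9, 4, 16, 9; Σd² = 38
ρ = 1 − 6·38/(5·24) = 1 − 228/120 = -0.900

-0.900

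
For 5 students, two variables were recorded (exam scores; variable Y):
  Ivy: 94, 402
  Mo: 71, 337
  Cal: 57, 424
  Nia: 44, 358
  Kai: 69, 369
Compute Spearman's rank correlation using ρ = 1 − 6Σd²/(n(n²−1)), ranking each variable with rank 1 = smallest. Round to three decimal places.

0.000

Ranks of variable 1: 5, 4, 2, 1, 3
Ranks of variable 2: 4, 1, 5, 2, 3
d = r₁ − r₂: 1, 3, -3, -1, 0
d²: 1, 9, 9, 1, 0; Σd² = 20
ρ = 1 − 6·20/(5·24) = 1 − 120/120 = 0.000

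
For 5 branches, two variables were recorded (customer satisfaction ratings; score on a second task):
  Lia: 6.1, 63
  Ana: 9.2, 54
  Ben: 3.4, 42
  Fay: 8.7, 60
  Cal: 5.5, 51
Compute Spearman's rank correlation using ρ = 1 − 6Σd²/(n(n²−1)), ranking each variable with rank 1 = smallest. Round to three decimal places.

0.600

Ranks of variable 1: 3, 5, 1, 4, 2
Ranks of variable 2: 5, 3, 1, 4, 2
d = r₁ − r₂: -2, 2, 0, 0, 0
d²: 4, 4, 0, 0, 0; Σd² = 8
ρ = 1 − 6·8/(5·24) = 1 − 48/120 = 0.600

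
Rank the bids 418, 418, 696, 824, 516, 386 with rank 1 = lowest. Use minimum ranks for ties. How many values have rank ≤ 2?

3

Sorted (ascending): 386, 418, 418, 516, 696, 824
The 2 values of 418 occupy positions 2–3 → each gets rank 2.
Ranks ≤ 2: {1, 2, 2} → 3 values.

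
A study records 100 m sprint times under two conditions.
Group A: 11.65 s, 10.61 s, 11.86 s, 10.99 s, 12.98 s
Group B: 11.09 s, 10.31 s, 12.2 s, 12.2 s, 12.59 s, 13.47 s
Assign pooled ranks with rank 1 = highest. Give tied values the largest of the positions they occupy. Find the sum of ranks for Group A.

Sorted (descending): 13.47, 12.98, 12.59, 12.2, 12.2, 11.86, 11.65, 11.09, 10.99, 10.61, 10.31
The 2 values of 12.2 occupy positions 4–5 → each gets rank 5.
Group A values → pooled ranks: 11.65→7, 10.61→10, 11.86→6, 10.99→9, 12.98→2
Rank sum = 7 + 10 + 6 + 9 + 2 = 34

34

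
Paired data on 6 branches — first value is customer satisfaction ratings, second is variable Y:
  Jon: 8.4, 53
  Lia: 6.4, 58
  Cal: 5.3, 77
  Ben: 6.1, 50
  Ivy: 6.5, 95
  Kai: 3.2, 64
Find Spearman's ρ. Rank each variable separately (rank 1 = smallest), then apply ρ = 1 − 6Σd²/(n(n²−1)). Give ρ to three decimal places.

Ranks of variable 1: 6, 4, 2, 3, 5, 1
Ranks of variable 2: 2, 3, 5, 1, 6, 4
d = r₁ − r₂: 4, 1, -3, 2, -1, -3
d²: 16, 1, 9, 4, 1, 9; Σd² = 40
ρ = 1 − 6·40/(6·35) = 1 − 240/210 = -0.143

-0.143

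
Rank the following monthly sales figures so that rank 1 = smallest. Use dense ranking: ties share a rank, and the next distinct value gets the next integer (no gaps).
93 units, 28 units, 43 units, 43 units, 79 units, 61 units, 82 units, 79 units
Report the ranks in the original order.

Sorted (ascending): 28, 43, 43, 61, 79, 79, 82, 93
The 2 values of 43 share dense rank 2.
The 2 values of 79 share dense rank 4.
Remaining distinct values take the next consecutive integers.

6, 1, 2, 2, 4, 3, 5, 4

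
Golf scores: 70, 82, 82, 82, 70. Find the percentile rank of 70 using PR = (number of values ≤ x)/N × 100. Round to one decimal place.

N = 5.
Strictly below 70: 0. Equal to 70: 2.
PR = 2/5 × 100 = 40.0

40.0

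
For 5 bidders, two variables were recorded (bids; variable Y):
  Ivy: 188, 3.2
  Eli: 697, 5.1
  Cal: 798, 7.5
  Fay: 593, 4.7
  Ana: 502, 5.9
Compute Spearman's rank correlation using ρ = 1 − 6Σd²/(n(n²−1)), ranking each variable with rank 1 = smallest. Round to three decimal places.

Ranks of variable 1: 1, 4, 5, 3, 2
Ranks of variable 2: 1, 3, 5, 2, 4
d = r₁ − r₂: 0, 1, 0, 1, -2
d²: 0, 1, 0, 1, 4; Σd² = 6
ρ = 1 − 6·6/(5·24) = 1 − 36/120 = 0.700

0.700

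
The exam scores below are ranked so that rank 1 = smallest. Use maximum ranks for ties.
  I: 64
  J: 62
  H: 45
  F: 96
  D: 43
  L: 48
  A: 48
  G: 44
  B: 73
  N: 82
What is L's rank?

Sorted (ascending): 43, 44, 45, 48, 48, 62, 64, 73, 82, 96
The 2 values of 48 occupy positions 4–5 → each gets rank 5.
L has value 48 → rank 5.

5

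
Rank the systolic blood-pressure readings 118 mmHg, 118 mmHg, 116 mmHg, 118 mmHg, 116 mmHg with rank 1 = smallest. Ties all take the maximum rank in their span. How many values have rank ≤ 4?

2

Sorted (ascending): 116, 116, 118, 118, 118
The 2 values of 116 occupy positions 1–2 → each gets rank 2.
The 3 values of 118 occupy positions 3–5 → each gets rank 5.
Ranks ≤ 4: {2, 2} → 2 values.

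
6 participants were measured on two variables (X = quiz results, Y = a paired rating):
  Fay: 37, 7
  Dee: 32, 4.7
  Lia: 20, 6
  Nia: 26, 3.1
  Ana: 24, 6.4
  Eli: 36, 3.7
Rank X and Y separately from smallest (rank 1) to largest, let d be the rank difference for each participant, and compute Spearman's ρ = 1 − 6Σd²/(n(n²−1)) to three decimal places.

Ranks of variable 1: 6, 4, 1, 3, 2, 5
Ranks of variable 2: 6, 3, 4, 1, 5, 2
d = r₁ − r₂: 0, 1, -3, 2, -3, 3
d²: 0, 1, 9, 4, 9, 9; Σd² = 32
ρ = 1 − 6·32/(6·35) = 1 − 192/210 = 0.086

0.086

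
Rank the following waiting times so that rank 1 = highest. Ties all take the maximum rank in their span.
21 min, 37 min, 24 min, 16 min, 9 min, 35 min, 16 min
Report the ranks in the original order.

Sorted (descending): 37, 35, 24, 21, 16, 16, 9
The 2 values of 16 occupy positions 5–6 → each gets rank 6.

4, 1, 3, 6, 7, 2, 6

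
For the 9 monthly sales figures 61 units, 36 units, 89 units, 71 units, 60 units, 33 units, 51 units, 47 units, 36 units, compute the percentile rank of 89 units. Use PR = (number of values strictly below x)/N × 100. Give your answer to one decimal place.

88.9

N = 9.
Strictly below 89: 8. Equal to 89: 1.
PR = 8/9 × 100 = 88.9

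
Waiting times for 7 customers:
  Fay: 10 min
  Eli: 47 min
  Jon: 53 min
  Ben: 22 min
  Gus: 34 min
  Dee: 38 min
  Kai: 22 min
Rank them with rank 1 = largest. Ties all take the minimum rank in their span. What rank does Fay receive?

Sorted (descending): 53, 47, 38, 34, 22, 22, 10
The 2 values of 22 occupy positions 5–6 → each gets rank 5.
Fay has value 10 min → rank 7.

7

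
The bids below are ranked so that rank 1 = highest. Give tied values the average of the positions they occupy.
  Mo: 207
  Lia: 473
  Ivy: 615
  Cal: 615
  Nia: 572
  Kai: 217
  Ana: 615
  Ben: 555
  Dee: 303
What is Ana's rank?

Sorted (descending): 615, 615, 615, 572, 555, 473, 303, 217, 207
The 3 values of 615 occupy positions 1–3 → average rank 2.
Ana has value 615 → rank 2.

2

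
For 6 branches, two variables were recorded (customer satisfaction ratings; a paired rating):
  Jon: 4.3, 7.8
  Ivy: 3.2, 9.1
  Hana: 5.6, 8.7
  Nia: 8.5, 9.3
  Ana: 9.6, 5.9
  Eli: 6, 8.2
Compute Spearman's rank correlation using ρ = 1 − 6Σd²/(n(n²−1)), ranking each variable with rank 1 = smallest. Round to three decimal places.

Ranks of variable 1: 2, 1, 3, 5, 6, 4
Ranks of variable 2: 2, 5, 4, 6, 1, 3
d = r₁ − r₂: 0, -4, -1, -1, 5, 1
d²: 0, 16, 1, 1, 25, 1; Σd² = 44
ρ = 1 − 6·44/(6·35) = 1 − 264/210 = -0.257

-0.257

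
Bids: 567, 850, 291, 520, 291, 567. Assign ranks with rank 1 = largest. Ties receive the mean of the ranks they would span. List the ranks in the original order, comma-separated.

Sorted (descending): 850, 567, 567, 520, 291, 291
The 2 values of 567 occupy positions 2–3 → average rank (2+3)/2 = 2.5.
The 2 values of 291 occupy positions 5–6 → average rank (5+6)/2 = 5.5.

2.5, 1, 5.5, 4, 5.5, 2.5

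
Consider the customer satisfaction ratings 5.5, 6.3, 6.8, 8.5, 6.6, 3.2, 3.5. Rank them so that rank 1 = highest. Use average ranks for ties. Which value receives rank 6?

3.5

Sorted (descending): 8.5, 6.8, 6.6, 6.3, 5.5, 3.5, 3.2
No ties — each value takes its position as its rank.
Rank 6 → value 3.5.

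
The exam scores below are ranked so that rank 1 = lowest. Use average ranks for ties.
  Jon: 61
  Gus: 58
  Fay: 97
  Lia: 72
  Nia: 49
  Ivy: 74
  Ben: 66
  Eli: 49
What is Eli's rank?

Sorted (ascending): 49, 49, 58, 61, 66, 72, 74, 97
The 2 values of 49 occupy positions 1–2 → average rank (1+2)/2 = 1.5.
Eli has value 49 → rank 1.5.

1.5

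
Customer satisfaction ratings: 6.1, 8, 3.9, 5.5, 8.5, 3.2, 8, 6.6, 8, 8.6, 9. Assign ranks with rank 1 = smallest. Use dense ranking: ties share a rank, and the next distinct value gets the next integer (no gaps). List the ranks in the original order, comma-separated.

4, 6, 2, 3, 7, 1, 6, 5, 6, 8, 9

Sorted (ascending): 3.2, 3.9, 5.5, 6.1, 6.6, 8, 8, 8, 8.5, 8.6, 9
The 3 values of 8 share dense rank 6.
Remaining distinct values take the next consecutive integers.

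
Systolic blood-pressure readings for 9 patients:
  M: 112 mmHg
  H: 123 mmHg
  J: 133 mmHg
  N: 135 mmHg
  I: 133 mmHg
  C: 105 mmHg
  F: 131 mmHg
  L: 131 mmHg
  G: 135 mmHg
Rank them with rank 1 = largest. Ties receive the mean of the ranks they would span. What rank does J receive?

3.5

Sorted (descending): 135, 135, 133, 133, 131, 131, 123, 112, 105
The 2 values of 135 occupy positions 1–2 → average rank (1+2)/2 = 1.5.
The 2 values of 133 occupy positions 3–4 → average rank (3+4)/2 = 3.5.
The 2 values of 131 occupy positions 5–6 → average rank (5+6)/2 = 5.5.
J has value 133 mmHg → rank 3.5.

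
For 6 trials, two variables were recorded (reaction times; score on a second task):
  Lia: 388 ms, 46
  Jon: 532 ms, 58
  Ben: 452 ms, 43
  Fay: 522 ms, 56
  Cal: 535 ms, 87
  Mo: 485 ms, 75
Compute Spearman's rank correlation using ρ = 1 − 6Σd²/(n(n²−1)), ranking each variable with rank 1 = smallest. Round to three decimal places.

Ranks of variable 1: 1, 5, 2, 4, 6, 3
Ranks of variable 2: 2, 4, 1, 3, 6, 5
d = r₁ − r₂: -1, 1, 1, 1, 0, -2
d²: 1, 1, 1, 1, 0, 4; Σd² = 8
ρ = 1 − 6·8/(6·35) = 1 − 48/210 = 0.771

0.771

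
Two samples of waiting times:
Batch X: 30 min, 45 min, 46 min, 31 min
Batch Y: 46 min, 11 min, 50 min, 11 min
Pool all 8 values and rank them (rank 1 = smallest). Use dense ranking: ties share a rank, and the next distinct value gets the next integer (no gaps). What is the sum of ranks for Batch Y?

Sorted (ascending): 11, 11, 30, 31, 45, 46, 46, 50
The 2 values of 11 share dense rank 1.
The 2 values of 46 share dense rank 5.
Remaining distinct values take the next consecutive integers.
Batch Y values → pooled ranks: 46→5, 11→1, 50→6, 11→1
Rank sum = 5 + 1 + 6 + 1 = 13

13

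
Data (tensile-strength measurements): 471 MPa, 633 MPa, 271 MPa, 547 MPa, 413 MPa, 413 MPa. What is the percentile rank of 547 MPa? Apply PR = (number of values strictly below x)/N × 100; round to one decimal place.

66.7

N = 6.
Strictly below 547: 4. Equal to 547: 1.
PR = 4/6 × 100 = 66.7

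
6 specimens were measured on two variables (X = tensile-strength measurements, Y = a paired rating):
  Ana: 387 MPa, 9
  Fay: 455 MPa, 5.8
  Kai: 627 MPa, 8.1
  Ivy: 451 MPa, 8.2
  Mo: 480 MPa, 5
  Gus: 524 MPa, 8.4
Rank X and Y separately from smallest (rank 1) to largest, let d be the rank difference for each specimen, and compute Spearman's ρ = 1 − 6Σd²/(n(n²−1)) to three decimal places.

-0.371

Ranks of variable 1: 1, 3, 6, 2, 4, 5
Ranks of variable 2: 6, 2, 3, 4, 1, 5
d = r₁ − r₂: -5, 1, 3, -2, 3, 0
d²: 25, 1, 9, 4, 9, 0; Σd² = 48
ρ = 1 − 6·48/(6·35) = 1 − 288/210 = -0.371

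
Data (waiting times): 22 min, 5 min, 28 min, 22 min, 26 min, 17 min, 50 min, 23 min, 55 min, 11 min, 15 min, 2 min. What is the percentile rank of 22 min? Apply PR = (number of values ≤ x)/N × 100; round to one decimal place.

N = 12.
Strictly below 22: 5. Equal to 22: 2.
PR = 7/12 × 100 = 58.3

58.3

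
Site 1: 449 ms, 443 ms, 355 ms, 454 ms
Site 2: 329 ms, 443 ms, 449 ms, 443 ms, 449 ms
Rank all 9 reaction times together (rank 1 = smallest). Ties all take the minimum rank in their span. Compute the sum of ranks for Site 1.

Sorted (ascending): 329, 355, 443, 443, 443, 449, 449, 449, 454
The 3 values of 443 occupy positions 3–5 → each gets rank 3.
The 3 values of 449 occupy positions 6–8 → each gets rank 6.
Site 1 values → pooled ranks: 449→6, 443→3, 355→2, 454→9
Rank sum = 6 + 3 + 2 + 9 = 20

20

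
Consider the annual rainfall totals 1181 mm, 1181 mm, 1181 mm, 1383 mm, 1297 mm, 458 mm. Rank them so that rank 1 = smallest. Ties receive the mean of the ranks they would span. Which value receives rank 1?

Sorted (ascending): 458, 1181, 1181, 1181, 1297, 1383
The 3 values of 1181 occupy positions 2–4 → average rank 3.
Rank 1 → value 458.

458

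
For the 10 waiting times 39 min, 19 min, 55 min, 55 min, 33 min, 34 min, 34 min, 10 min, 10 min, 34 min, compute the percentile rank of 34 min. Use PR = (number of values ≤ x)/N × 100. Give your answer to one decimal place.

70.0

N = 10.
Strictly below 34: 4. Equal to 34: 3.
PR = 7/10 × 100 = 70.0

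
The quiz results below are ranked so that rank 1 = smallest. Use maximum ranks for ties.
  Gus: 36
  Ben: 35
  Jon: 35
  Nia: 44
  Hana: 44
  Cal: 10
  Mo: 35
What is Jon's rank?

Sorted (ascending): 10, 35, 35, 35, 36, 44, 44
The 3 values of 35 occupy positions 2–4 → each gets rank 4.
The 2 values of 44 occupy positions 6–7 → each gets rank 7.
Jon has value 35 → rank 4.

4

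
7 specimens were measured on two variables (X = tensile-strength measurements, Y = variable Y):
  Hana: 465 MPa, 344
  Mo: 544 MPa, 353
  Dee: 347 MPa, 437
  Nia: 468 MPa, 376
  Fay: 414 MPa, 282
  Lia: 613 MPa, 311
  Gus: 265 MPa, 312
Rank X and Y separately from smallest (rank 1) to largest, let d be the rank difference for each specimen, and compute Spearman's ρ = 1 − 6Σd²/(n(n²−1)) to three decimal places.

Ranks of variable 1: 4, 6, 2, 5, 3, 7, 1
Ranks of variable 2: 4, 5, 7, 6, 1, 2, 3
d = r₁ − r₂: 0, 1, -5, -1, 2, 5, -2
d²: 0, 1, 25, 1, 4, 25, 4; Σd² = 60
ρ = 1 − 6·60/(7·48) = 1 − 360/336 = -0.071

-0.071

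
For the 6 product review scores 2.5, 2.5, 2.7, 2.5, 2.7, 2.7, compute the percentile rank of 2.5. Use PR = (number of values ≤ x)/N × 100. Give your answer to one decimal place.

N = 6.
Strictly below 2.5: 0. Equal to 2.5: 3.
PR = 3/6 × 100 = 50.0

50.0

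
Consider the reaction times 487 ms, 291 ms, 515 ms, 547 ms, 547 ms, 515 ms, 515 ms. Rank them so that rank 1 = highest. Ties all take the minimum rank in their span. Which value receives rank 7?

291

Sorted (descending): 547, 547, 515, 515, 515, 487, 291
The 2 values of 547 occupy positions 1–2 → each gets rank 1.
The 3 values of 515 occupy positions 3–5 → each gets rank 3.
Rank 7 → value 291.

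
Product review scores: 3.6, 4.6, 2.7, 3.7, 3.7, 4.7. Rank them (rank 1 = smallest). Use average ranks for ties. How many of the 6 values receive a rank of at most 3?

2

Sorted (ascending): 2.7, 3.6, 3.7, 3.7, 4.6, 4.7
The 2 values of 3.7 occupy positions 3–4 → average rank (3+4)/2 = 3.5.
Ranks ≤ 3: {1, 2} → 2 values.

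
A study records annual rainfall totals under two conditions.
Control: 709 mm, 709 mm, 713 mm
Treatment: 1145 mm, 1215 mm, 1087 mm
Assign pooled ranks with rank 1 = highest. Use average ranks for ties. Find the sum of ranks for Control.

15

Sorted (descending): 1215, 1145, 1087, 713, 709, 709
The 2 values of 709 occupy positions 5–6 → average rank (5+6)/2 = 5.5.
Control values → pooled ranks: 709→5.5, 709→5.5, 713→4
Rank sum = 5.5 + 5.5 + 4 = 15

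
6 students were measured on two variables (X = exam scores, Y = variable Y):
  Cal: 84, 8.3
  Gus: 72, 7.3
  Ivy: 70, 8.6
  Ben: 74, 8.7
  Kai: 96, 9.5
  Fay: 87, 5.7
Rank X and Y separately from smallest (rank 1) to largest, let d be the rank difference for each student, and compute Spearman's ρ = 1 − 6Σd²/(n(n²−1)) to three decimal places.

0.143

Ranks of variable 1: 4, 2, 1, 3, 6, 5
Ranks of variable 2: 3, 2, 4, 5, 6, 1
d = r₁ − r₂: 1, 0, -3, -2, 0, 4
d²: 1, 0, 9, 4, 0, 16; Σd² = 30
ρ = 1 − 6·30/(6·35) = 1 − 180/210 = 0.143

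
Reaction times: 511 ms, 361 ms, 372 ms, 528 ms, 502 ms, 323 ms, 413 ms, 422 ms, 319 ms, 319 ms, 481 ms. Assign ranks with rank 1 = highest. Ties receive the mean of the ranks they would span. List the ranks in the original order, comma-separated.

2, 8, 7, 1, 3, 9, 6, 5, 10.5, 10.5, 4

Sorted (descending): 528, 511, 502, 481, 422, 413, 372, 361, 323, 319, 319
The 2 values of 319 occupy positions 10–11 → average rank (10+11)/2 = 10.5.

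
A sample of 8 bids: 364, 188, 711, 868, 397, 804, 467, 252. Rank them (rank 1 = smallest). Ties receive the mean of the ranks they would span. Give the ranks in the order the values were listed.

Sorted (ascending): 188, 252, 364, 397, 467, 711, 804, 868
No ties — each value takes its position as its rank.

3, 1, 6, 8, 4, 7, 5, 2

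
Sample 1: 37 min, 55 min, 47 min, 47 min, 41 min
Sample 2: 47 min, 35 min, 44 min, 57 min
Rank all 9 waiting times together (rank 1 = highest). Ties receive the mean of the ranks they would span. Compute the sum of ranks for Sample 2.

20

Sorted (descending): 57, 55, 47, 47, 47, 44, 41, 37, 35
The 3 values of 47 occupy positions 3–5 → average rank 4.
Sample 2 values → pooled ranks: 47→4, 35→9, 44→6, 57→1
Rank sum = 4 + 9 + 6 + 1 = 20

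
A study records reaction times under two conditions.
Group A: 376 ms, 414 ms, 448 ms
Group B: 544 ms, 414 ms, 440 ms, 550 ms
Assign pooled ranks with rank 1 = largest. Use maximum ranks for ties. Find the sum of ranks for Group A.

Sorted (descending): 550, 544, 448, 440, 414, 414, 376
The 2 values of 414 occupy positions 5–6 → each gets rank 6.
Group A values → pooled ranks: 376→7, 414→6, 448→3
Rank sum = 7 + 6 + 3 = 16

16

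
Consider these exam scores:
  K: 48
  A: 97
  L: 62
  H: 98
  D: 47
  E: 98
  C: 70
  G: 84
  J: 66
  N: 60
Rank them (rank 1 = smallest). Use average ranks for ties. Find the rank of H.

9.5

Sorted (ascending): 47, 48, 60, 62, 66, 70, 84, 97, 98, 98
The 2 values of 98 occupy positions 9–10 → average rank (9+10)/2 = 9.5.
H has value 98 → rank 9.5.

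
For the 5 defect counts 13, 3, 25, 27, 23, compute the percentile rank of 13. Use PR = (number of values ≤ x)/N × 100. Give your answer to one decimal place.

N = 5.
Strictly below 13: 1. Equal to 13: 1.
PR = 2/5 × 100 = 40.0

40.0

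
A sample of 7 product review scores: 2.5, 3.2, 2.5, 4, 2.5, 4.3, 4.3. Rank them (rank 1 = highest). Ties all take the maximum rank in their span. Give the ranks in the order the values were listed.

Sorted (descending): 4.3, 4.3, 4, 3.2, 2.5, 2.5, 2.5
The 2 values of 4.3 occupy positions 1–2 → each gets rank 2.
The 3 values of 2.5 occupy positions 5–7 → each gets rank 7.

7, 4, 7, 3, 7, 2, 2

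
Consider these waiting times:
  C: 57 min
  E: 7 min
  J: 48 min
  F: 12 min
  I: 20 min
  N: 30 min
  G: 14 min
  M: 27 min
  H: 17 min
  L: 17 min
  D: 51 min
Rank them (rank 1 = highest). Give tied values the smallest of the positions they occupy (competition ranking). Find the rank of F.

10

Sorted (descending): 57, 51, 48, 30, 27, 20, 17, 17, 14, 12, 7
The 2 values of 17 occupy positions 7–8 → each gets rank 7.
F has value 12 min → rank 10.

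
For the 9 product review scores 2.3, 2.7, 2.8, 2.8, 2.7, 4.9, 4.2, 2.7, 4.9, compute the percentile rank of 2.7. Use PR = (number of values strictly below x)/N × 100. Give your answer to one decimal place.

11.1

N = 9.
Strictly below 2.7: 1. Equal to 2.7: 3.
PR = 1/9 × 100 = 11.1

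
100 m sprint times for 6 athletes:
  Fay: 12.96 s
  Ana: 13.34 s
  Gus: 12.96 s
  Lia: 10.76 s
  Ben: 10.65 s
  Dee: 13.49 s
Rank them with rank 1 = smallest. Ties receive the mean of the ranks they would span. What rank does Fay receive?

3.5

Sorted (ascending): 10.65, 10.76, 12.96, 12.96, 13.34, 13.49
The 2 values of 12.96 occupy positions 3–4 → average rank (3+4)/2 = 3.5.
Fay has value 12.96 s → rank 3.5.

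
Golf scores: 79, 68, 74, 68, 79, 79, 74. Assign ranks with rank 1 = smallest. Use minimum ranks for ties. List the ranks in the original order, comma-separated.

Sorted (ascending): 68, 68, 74, 74, 79, 79, 79
The 2 values of 68 occupy positions 1–2 → each gets rank 1.
The 2 values of 74 occupy positions 3–4 → each gets rank 3.
The 3 values of 79 occupy positions 5–7 → each gets rank 5.

5, 1, 3, 1, 5, 5, 3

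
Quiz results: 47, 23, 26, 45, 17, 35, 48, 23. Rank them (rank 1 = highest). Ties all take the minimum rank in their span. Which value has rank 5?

26

Sorted (descending): 48, 47, 45, 35, 26, 23, 23, 17
The 2 values of 23 occupy positions 6–7 → each gets rank 6.
Rank 5 → value 26.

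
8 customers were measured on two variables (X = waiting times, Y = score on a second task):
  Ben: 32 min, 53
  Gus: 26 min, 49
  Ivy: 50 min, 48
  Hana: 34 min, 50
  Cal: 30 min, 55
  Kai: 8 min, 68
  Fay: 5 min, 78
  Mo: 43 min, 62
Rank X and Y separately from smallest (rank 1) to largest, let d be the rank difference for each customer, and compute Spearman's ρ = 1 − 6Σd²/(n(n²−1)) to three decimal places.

-0.619

Ranks of variable 1: 5, 3, 8, 6, 4, 2, 1, 7
Ranks of variable 2: 4, 2, 1, 3, 5, 7, 8, 6
d = r₁ − r₂: 1, 1, 7, 3, -1, -5, -7, 1
d²: 1, 1, 49, 9, 1, 25, 49, 1; Σd² = 136
ρ = 1 − 6·136/(8·63) = 1 − 816/504 = -0.619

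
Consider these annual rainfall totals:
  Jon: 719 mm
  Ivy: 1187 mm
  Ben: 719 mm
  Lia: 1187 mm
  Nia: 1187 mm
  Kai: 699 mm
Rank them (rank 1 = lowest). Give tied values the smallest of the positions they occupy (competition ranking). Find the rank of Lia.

4

Sorted (ascending): 699, 719, 719, 1187, 1187, 1187
The 2 values of 719 occupy positions 2–3 → each gets rank 2.
The 3 values of 1187 occupy positions 4–6 → each gets rank 4.
Lia has value 1187 mm → rank 4.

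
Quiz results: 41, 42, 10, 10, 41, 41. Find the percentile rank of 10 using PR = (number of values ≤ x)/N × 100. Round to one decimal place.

33.3

N = 6.
Strictly below 10: 0. Equal to 10: 2.
PR = 2/6 × 100 = 33.3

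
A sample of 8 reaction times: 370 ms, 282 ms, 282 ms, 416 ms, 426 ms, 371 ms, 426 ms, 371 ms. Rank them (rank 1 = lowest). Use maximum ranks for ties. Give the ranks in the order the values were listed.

3, 2, 2, 6, 8, 5, 8, 5

Sorted (ascending): 282, 282, 370, 371, 371, 416, 426, 426
The 2 values of 282 occupy positions 1–2 → each gets rank 2.
The 2 values of 371 occupy positions 4–5 → each gets rank 5.
The 2 values of 426 occupy positions 7–8 → each gets rank 8.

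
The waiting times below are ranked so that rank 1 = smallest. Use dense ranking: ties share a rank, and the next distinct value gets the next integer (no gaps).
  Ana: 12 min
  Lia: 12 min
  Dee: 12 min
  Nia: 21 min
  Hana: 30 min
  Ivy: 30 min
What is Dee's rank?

1

Sorted (ascending): 12, 12, 12, 21, 30, 30
The 3 values of 12 share dense rank 1.
The 2 values of 30 share dense rank 3.
Remaining distinct values take the next consecutive integers.
Dee has value 12 min → rank 1.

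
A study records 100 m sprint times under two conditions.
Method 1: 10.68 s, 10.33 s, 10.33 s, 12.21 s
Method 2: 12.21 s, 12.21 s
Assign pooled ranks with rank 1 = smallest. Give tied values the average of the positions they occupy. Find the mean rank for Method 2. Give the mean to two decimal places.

Sorted (ascending): 10.33, 10.33, 10.68, 12.21, 12.21, 12.21
The 2 values of 10.33 occupy positions 1–2 → average rank (1+2)/2 = 1.5.
The 3 values of 12.21 occupy positions 4–6 → average rank 5.
Method 2 values → pooled ranks: 12.21→5, 12.21→5
Mean rank = (5 + 5) / 2 = 5.00

5.00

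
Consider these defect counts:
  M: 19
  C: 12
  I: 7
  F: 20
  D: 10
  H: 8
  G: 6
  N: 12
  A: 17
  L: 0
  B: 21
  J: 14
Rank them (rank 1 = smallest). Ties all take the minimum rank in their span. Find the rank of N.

Sorted (ascending): 0, 6, 7, 8, 10, 12, 12, 14, 17, 19, 20, 21
The 2 values of 12 occupy positions 6–7 → each gets rank 6.
N has value 12 → rank 6.

6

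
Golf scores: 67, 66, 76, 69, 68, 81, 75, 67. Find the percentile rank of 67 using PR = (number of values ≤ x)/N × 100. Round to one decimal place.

N = 8.
Strictly below 67: 1. Equal to 67: 2.
PR = 3/8 × 100 = 37.5

37.5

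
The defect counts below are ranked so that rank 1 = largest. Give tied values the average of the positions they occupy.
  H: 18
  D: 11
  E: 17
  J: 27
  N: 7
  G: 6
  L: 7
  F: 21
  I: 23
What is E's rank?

5

Sorted (descending): 27, 23, 21, 18, 17, 11, 7, 7, 6
The 2 values of 7 occupy positions 7–8 → average rank (7+8)/2 = 7.5.
E has value 17 → rank 5.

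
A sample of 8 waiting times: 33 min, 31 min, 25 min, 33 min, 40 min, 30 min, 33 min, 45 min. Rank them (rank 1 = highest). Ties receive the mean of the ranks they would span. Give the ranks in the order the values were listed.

Sorted (descending): 45, 40, 33, 33, 33, 31, 30, 25
The 3 values of 33 occupy positions 3–5 → average rank 4.

4, 6, 8, 4, 2, 7, 4, 1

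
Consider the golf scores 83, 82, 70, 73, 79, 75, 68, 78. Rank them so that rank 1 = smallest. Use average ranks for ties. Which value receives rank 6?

Sorted (ascending): 68, 70, 73, 75, 78, 79, 82, 83
No ties — each value takes its position as its rank.
Rank 6 → value 79.

79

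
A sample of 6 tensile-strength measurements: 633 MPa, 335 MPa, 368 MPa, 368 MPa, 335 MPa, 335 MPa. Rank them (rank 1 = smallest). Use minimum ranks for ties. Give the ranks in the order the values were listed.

6, 1, 4, 4, 1, 1

Sorted (ascending): 335, 335, 335, 368, 368, 633
The 3 values of 335 occupy positions 1–3 → each gets rank 1.
The 2 values of 368 occupy positions 4–5 → each gets rank 4.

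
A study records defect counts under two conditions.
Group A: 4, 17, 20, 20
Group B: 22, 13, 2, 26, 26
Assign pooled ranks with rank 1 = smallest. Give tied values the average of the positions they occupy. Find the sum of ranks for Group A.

17

Sorted (ascending): 2, 4, 13, 17, 20, 20, 22, 26, 26
The 2 values of 20 occupy positions 5–6 → average rank (5+6)/2 = 5.5.
The 2 values of 26 occupy positions 8–9 → average rank (8+9)/2 = 8.5.
Group A values → pooled ranks: 4→2, 17→4, 20→5.5, 20→5.5
Rank sum = 2 + 4 + 5.5 + 5.5 = 17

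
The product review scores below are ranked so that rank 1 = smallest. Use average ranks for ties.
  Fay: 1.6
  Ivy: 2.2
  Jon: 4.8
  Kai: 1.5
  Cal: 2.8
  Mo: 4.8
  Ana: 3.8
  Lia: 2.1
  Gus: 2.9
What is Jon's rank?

Sorted (ascending): 1.5, 1.6, 2.1, 2.2, 2.8, 2.9, 3.8, 4.8, 4.8
The 2 values of 4.8 occupy positions 8–9 → average rank (8+9)/2 = 8.5.
Jon has value 4.8 → rank 8.5.

8.5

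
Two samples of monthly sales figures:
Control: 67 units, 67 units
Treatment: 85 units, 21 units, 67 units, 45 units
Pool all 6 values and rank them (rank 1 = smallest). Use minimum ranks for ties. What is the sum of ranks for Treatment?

Sorted (ascending): 21, 45, 67, 67, 67, 85
The 3 values of 67 occupy positions 3–5 → each gets rank 3.
Treatment values → pooled ranks: 85→6, 21→1, 67→3, 45→2
Rank sum = 6 + 1 + 3 + 2 = 12

12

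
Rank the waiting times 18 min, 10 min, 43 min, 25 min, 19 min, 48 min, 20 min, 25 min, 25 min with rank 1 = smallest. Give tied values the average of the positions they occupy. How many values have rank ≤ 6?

Sorted (ascending): 10, 18, 19, 20, 25, 25, 25, 43, 48
The 3 values of 25 occupy positions 5–7 → average rank 6.
Ranks ≤ 6: {1, 2, 3, 4, 6, 6, 6} → 7 values.

7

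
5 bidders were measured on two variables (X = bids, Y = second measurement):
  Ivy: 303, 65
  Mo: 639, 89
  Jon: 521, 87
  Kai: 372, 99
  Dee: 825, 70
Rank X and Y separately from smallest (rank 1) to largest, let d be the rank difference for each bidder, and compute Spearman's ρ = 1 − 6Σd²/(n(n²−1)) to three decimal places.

Ranks of variable 1: 1, 4, 3, 2, 5
Ranks of variable 2: 1, 4, 3, 5, 2
d = r₁ − r₂: 0, 0, 0, -3, 3
d²: 0, 0, 0, 9, 9; Σd² = 18
ρ = 1 − 6·18/(5·24) = 1 − 108/120 = 0.100

0.100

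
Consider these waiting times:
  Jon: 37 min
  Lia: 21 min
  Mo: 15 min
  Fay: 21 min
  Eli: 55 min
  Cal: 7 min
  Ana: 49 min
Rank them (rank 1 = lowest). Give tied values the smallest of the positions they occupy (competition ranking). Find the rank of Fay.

3

Sorted (ascending): 7, 15, 21, 21, 37, 49, 55
The 2 values of 21 occupy positions 3–4 → each gets rank 3.
Fay has value 21 min → rank 3.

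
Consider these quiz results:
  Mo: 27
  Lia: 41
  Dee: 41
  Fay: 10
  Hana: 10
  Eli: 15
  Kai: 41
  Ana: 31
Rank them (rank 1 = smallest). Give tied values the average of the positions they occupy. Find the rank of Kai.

7

Sorted (ascending): 10, 10, 15, 27, 31, 41, 41, 41
The 2 values of 10 occupy positions 1–2 → average rank (1+2)/2 = 1.5.
The 3 values of 41 occupy positions 6–8 → average rank 7.
Kai has value 41 → rank 7.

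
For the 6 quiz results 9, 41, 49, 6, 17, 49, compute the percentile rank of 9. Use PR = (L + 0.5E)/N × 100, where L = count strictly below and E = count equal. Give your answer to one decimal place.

N = 6.
Strictly below 9: 1. Equal to 9: 1.
PR = (1 + 0.5·1)/6 × 100 = 25.0

25.0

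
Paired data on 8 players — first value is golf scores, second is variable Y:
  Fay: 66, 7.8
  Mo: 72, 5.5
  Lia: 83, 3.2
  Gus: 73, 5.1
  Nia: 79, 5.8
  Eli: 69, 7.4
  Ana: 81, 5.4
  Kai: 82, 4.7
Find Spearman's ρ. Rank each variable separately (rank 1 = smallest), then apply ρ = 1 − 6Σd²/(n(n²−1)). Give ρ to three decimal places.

-0.881

Ranks of variable 1: 1, 3, 8, 4, 5, 2, 6, 7
Ranks of variable 2: 8, 5, 1, 3, 6, 7, 4, 2
d = r₁ − r₂: -7, -2, 7, 1, -1, -5, 2, 5
d²: 49, 4, 49, 1, 1, 25, 4, 25; Σd² = 158
ρ = 1 − 6·158/(8·63) = 1 − 948/504 = -0.881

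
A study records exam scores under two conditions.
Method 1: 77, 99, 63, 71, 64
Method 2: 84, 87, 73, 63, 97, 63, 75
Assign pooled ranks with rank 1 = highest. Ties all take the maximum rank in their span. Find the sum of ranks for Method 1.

35

Sorted (descending): 99, 97, 87, 84, 77, 75, 73, 71, 64, 63, 63, 63
The 3 values of 63 occupy positions 10–12 → each gets rank 12.
Method 1 values → pooled ranks: 77→5, 99→1, 63→12, 71→8, 64→9
Rank sum = 5 + 1 + 12 + 8 + 9 = 35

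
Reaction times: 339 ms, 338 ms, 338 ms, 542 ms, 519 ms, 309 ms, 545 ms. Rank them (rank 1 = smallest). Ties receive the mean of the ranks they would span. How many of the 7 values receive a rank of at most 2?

Sorted (ascending): 309, 338, 338, 339, 519, 542, 545
The 2 values of 338 occupy positions 2–3 → average rank (2+3)/2 = 2.5.
Ranks ≤ 2: {1} → 1 value.

1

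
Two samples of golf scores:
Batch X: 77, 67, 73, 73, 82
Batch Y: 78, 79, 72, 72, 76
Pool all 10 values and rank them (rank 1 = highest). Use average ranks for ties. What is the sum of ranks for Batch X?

Sorted (descending): 82, 79, 78, 77, 76, 73, 73, 72, 72, 67
The 2 values of 73 occupy positions 6–7 → average rank (6+7)/2 = 6.5.
The 2 values of 72 occupy positions 8–9 → average rank (8+9)/2 = 8.5.
Batch X values → pooled ranks: 77→4, 67→10, 73→6.5, 73→6.5, 82→1
Rank sum = 4 + 10 + 6.5 + 6.5 + 1 = 28

28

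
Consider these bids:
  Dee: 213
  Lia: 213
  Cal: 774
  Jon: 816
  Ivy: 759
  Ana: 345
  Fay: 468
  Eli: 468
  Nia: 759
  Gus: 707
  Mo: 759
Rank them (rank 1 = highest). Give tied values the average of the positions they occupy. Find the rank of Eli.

Sorted (descending): 816, 774, 759, 759, 759, 707, 468, 468, 345, 213, 213
The 3 values of 759 occupy positions 3–5 → average rank 4.
The 2 values of 468 occupy positions 7–8 → average rank (7+8)/2 = 7.5.
The 2 values of 213 occupy positions 10–11 → average rank (10+11)/2 = 10.5.
Eli has value 468 → rank 7.5.

7.5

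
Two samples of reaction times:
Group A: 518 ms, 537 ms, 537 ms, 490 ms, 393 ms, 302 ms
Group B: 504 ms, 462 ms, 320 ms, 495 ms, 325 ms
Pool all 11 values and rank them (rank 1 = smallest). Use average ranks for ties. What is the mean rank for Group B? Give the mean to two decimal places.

Sorted (ascending): 302, 320, 325, 393, 462, 490, 495, 504, 518, 537, 537
The 2 values of 537 occupy positions 10–11 → average rank (10+11)/2 = 10.5.
Group B values → pooled ranks: 504→8, 462→5, 320→2, 495→7, 325→3
Mean rank = (8 + 5 + 2 + 7 + 3) / 5 = 5.00

5.00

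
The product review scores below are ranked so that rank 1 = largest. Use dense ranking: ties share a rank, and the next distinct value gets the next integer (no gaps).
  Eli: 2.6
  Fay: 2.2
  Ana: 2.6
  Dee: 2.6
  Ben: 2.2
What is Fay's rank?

2

Sorted (descending): 2.6, 2.6, 2.6, 2.2, 2.2
The 3 values of 2.6 share dense rank 1.
The 2 values of 2.2 share dense rank 2.
Fay has value 2.2 → rank 2.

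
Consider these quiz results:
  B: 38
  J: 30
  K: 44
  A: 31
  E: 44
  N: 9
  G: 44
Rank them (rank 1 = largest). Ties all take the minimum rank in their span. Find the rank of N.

7

Sorted (descending): 44, 44, 44, 38, 31, 30, 9
The 3 values of 44 occupy positions 1–3 → each gets rank 1.
N has value 9 → rank 7.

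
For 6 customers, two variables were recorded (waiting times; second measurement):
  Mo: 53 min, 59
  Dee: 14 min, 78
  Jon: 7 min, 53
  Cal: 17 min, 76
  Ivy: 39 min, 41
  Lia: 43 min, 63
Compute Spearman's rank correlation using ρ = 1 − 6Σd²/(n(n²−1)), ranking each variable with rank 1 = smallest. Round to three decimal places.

-0.143

Ranks of variable 1: 6, 2, 1, 3, 4, 5
Ranks of variable 2: 3, 6, 2, 5, 1, 4
d = r₁ − r₂: 3, -4, -1, -2, 3, 1
d²: 9, 16, 1, 4, 9, 1; Σd² = 40
ρ = 1 − 6·40/(6·35) = 1 − 240/210 = -0.143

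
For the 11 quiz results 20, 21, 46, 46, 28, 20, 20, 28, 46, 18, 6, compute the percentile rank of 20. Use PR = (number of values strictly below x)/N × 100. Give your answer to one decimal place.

18.2

N = 11.
Strictly below 20: 2. Equal to 20: 3.
PR = 2/11 × 100 = 18.2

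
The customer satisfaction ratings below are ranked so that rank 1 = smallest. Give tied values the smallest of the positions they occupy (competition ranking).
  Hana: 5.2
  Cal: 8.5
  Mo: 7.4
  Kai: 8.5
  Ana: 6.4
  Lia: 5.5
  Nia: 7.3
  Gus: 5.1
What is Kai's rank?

7

Sorted (ascending): 5.1, 5.2, 5.5, 6.4, 7.3, 7.4, 8.5, 8.5
The 2 values of 8.5 occupy positions 7–8 → each gets rank 7.
Kai has value 8.5 → rank 7.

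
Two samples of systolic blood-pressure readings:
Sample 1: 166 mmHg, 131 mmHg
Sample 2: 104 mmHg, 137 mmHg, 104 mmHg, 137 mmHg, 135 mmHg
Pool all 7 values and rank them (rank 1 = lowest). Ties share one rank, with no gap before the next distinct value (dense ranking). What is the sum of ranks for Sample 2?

13

Sorted (ascending): 104, 104, 131, 135, 137, 137, 166
The 2 values of 104 share dense rank 1.
The 2 values of 137 share dense rank 4.
Remaining distinct values take the next consecutive integers.
Sample 2 values → pooled ranks: 104→1, 137→4, 104→1, 137→4, 135→3
Rank sum = 1 + 4 + 1 + 4 + 3 = 13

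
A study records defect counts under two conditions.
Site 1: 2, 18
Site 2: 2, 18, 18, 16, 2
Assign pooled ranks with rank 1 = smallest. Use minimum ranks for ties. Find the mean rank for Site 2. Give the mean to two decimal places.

3.20

Sorted (ascending): 2, 2, 2, 16, 18, 18, 18
The 3 values of 2 occupy positions 1–3 → each gets rank 1.
The 3 values of 18 occupy positions 5–7 → each gets rank 5.
Site 2 values → pooled ranks: 2→1, 18→5, 18→5, 16→4, 2→1
Mean rank = (1 + 5 + 5 + 4 + 1) / 5 = 3.20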